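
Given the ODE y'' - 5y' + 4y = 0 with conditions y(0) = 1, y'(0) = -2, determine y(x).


Characteristic roots of r² - 5r + 4 = 0 are 4, 1.
General solution y = c₁ e^(4x) + c₂ e^(x).
Apply y(0) = 1: c₁ + c₂ = 1. Apply y'(0) = -2: 4 c₁ + 1 c₂ = -2.
Solve: c₁ = -1, c₂ = 2.
Particular solution: y = -e^(4x) + 2e^(x).


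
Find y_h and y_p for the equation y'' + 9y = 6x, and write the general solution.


Homogeneous: r² + 9 = 0 ⇒ r = ±3i, y_h = C₁cos(3x) + C₂sin(3x).
Polynomial forcing; try y_p = Ax + B. Then y_p'' + 9 y_p = 9(Ax + B) = 6x, so B = 0 and A = 2/3.
General solution: y = C₁cos(3x) + C₂sin(3x) + (2/3)x.


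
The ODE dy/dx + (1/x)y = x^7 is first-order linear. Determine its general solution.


P(x) = 1/x ⇒ μ = x^1.
(x^1 y)' = x^1·x^7 = x^8.
Integrate: x^1 y = x^9/(9) + C.
Solve for y: y = (1/9)x^8 + C/x^1.


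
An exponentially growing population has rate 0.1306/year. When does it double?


Exponential growth: P(t) = P₀ e^(0.1306t). Set P(t)/P₀ = 2: e^(0.1306t) = 2.
Solve: t = ln(2)/0.1306 ≈ 5.31 years.


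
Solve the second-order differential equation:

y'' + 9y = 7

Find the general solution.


Homogeneous part: r² + 9 = 0 ⇒ r = ±3i, so y_h = C₁cos(3x) + C₂sin(3x).
Try constant y_p = A; plug in: 9A = 7 ⇒ A = 7/9.
General solution: y = C₁cos(3x) + C₂sin(3x) + 7/9.


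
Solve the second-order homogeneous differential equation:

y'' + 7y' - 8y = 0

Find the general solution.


Characteristic equation: r² + 7r - 8 = 0.
Factor: (r + 8)(r - 1) = 0 ⇒ r = -8, 1 (distinct real).
General solution: y = C₁e^(-8x) + C₂e^(x).


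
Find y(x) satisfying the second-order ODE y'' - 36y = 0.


Characteristic equation: r² - 36 = 0.
Factor: (r + 6)(r - 6) = 0 ⇒ r = -6, 6 (distinct real).
General solution: y = C₁e^(-6x) + C₂e^(6x).


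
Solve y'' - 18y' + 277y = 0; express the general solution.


Characteristic equation: r² - 18r + 277 = 0.
Discriminant is negative; roots r = 9 ± 14i (complex conjugate pair).
General solution uses e^(α x)(C₁ cos(β x) + C₂ sin(β x)): y = e^(9x)(C₁cos(14x) + C₂sin(14x)).


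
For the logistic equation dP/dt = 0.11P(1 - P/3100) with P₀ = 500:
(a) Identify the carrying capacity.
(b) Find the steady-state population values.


Logistic ODE dP/dt = 0.11P(1 - P/3100) has equilibria where dP/dt = 0, i.e. P = 0 or P = 3100.
The coefficient (1 - P/K) = 0 when P = K, identifying K = 3100 as the carrying capacity.
(a) K = 3100; (b) equilibria P = 0 and P = 3100.


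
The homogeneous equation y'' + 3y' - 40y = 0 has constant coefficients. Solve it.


Characteristic equation: r² + 3r - 40 = 0.
Factor: (r + 8)(r - 5) = 0 ⇒ r = -8, 5 (distinct real).
General solution: y = C₁e^(-8x) + C₂e^(5x).


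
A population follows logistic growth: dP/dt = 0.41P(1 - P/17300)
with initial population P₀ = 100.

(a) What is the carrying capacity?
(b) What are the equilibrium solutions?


Logistic ODE dP/dt = 0.41P(1 - P/17300) has equilibria where dP/dt = 0, i.e. P = 0 or P = 17300.
The coefficient (1 - P/K) = 0 when P = K, identifying K = 17300 as the carrying capacity.
(a) K = 17300; (b) equilibria P = 0 and P = 17300.


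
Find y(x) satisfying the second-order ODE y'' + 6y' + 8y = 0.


Characteristic equation: r² + 6r + 8 = 0.
Factor: (r + 4)(r + 2) = 0 ⇒ r = -4, -2 (distinct real).
General solution: y = C₁e^(-4x) + C₂e^(-2x).


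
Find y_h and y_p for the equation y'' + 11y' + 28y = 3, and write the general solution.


Characteristic roots of r² + 11r + 28 = 0 are -4, -7.
y_h = C₁e^(-4x) + C₂e^(-7x).
Constant forcing; try y_p = A. Then 28A = 3 ⇒ A = 3/28.
General solution: y = C₁e^(-4x) + C₂e^(-7x) + 3/28.


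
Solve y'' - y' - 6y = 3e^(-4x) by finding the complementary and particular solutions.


Characteristic roots of r² - r - 6 = 0 are -2, 3.
y_h = C₁e^(-2x) + C₂e^(3x).
Forcing exponent -4 is not a characteristic root; try y_p = Ae^(-4x).
Substitute: A·(16 + (-1)·-4 + (-6)) = A·14 = 3, so A = 3/14.
General solution: y = C₁e^(-2x) + C₂e^(3x) + (3/14)e^(-4x).


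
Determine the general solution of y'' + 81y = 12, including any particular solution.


Homogeneous part: r² + 81 = 0 ⇒ r = ±9i, so y_h = C₁cos(9x) + C₂sin(9x).
Try constant y_p = A; plug in: 81A = 12 ⇒ A = 4/27.
General solution: y = C₁cos(9x) + C₂sin(9x) + 4/27.


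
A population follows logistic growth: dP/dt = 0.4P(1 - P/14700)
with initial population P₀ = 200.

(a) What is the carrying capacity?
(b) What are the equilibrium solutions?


Logistic ODE dP/dt = 0.4P(1 - P/14700) has equilibria where dP/dt = 0, i.e. P = 0 or P = 14700.
The coefficient (1 - P/K) = 0 when P = K, identifying K = 14700 as the carrying capacity.
(a) K = 14700; (b) equilibria P = 0 and P = 14700.


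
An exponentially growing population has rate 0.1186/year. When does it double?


Exponential growth: P(t) = P₀ e^(0.1186t). Set P(t)/P₀ = 2: e^(0.1186t) = 2.
Solve: t = ln(2)/0.1186 ≈ 5.84 years.


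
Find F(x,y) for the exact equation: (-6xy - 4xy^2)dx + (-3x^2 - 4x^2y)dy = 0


Check exactness: ∂M/∂y = -6x - 8xy and ∂N/∂x = -6x - 8xy; equal, so the equation is exact.
Integrate M with respect to x (treating y as constant): ∫M dx = -3x^2y - 2x^2y^2 + h(y).
Differentiate w.r.t. y and set equal to N: all terms match, so h'(y) = 0 and h is a constant absorbed into C.
General solution: -3x^2y - 2x^2y^2 = C.


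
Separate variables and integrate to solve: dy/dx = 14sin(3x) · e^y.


Separate: e^(-y) dy = 14sin(3x) dx.
Integrate: -e^(-y) = -(14/3)cos(3x) + C₀.
Rearrange: e^(-y) = (14/3)cos(3x) + C.


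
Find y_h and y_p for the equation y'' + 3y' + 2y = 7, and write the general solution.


Characteristic roots of r² + 3r + 2 = 0 are -2, -1.
y_h = C₁e^(-2x) + C₂e^(-x).
Constant forcing; try y_p = A. Then 2A = 7 ⇒ A = 7/2.
General solution: y = C₁e^(-2x) + C₂e^(-x) + 7/2.


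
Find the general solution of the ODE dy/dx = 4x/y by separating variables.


Separate variables: y dy = 4x dx.
Integrate both sides: y²/2 = 2x^2 + C₀.
Multiply by 2: y² = 4x^2 + C.


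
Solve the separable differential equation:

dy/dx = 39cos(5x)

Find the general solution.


g(y) = 1, so integrate directly: y = ∫ 39cos(5x) dx = (39/5)sin(5x) + C.


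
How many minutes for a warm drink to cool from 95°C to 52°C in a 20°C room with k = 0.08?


From T(t) = T_a + (T₀ - T_a)e^(-kt), set T(t) = 52:
(52 - 20) / (95 - 20) = e^(-0.08t), so t = -ln(0.427)/0.08 ≈ 10.6 minutes.


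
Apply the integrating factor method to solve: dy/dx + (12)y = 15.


P(x) = 12, Q(x) = 15; integrating factor μ = e^(12x).
(μ y)' = 15e^(12x) ⇒ μ y = (5/4)e^(12x) + C.
Divide by μ: y = 5/4 + Ce^(-12x).


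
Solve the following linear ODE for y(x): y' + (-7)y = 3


P(x) = -7 ⇒ μ = e^(-7x).
(μ y)' = 3e^(-7x) ⇒ μ y = -(3/7)e^(-7x) + C.
Divide by μ: y = -3/7 + Ce^(7x).


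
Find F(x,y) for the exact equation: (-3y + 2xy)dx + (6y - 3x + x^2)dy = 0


Check exactness: ∂M/∂y = -3 + 2x and ∂N/∂x = -3 + 2x; equal, so the equation is exact.
Integrate M with respect to x (treating y as constant): ∫M dx = -3xy + x^2y + h(y).
Differentiate w.r.t. y and set equal to N: the x-dependent terms already match, leaving h'(y) = 6y. Integrate: h(y) = 3y^2.
So F(x,y) = 3y^2 - 3xy + x^2y.
General solution: 3y^2 - 3xy + x^2y = C.


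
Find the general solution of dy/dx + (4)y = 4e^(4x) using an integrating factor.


P(x) = 4 ⇒ μ = e^(4x).
(μ y)' = 4e^(8x) ⇒ μ y = (4/8)e^(8x) + C.
Divide by μ: y = (1/2)e^(4x) + Ce^(-4x).


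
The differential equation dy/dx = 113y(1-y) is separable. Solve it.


Separate: dy/[y(1-y)] = 113 dx.
Partial fractions: 1/[y(1-y)] = 1/y + 1/(1-y).
Integrate: ln|y/(1-y)| = 113x + C₀.
Solve for y: y = 1/(1 + Ce^(-113x)).


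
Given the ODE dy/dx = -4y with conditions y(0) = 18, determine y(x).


General solution of y' = -4y is y = Ce^(-4x).
Apply y(0) = 18: C = 18.
Particular solution: y = 18e^(-4x).


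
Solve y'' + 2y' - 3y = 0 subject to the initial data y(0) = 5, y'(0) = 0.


Characteristic roots of r² + 2r - 3 = 0 are -3, 1.
General solution y = c₁ e^(-3x) + c₂ e^(x).
Apply y(0) = 5: c₁ + c₂ = 5. Apply y'(0) = 0: -3 c₁ + 1 c₂ = 0.
Solve: c₁ = 5/4, c₂ = 15/4.
Particular solution: y = (5/4)e^(-3x) + (15/4)e^(x).


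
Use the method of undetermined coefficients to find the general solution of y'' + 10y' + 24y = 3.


Characteristic roots of r² + 10r + 24 = 0 are -6, -4.
y_h = C₁e^(-6x) + C₂e^(-4x).
Constant forcing; try y_p = A. Then 24A = 3 ⇒ A = 1/8.
General solution: y = C₁e^(-6x) + C₂e^(-4x) + 1/8.


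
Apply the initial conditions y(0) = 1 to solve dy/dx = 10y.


General solution of y' = 10y is y = Ce^(10x).
Apply y(0) = 1: C = 1.
Particular solution: y = e^(10x).


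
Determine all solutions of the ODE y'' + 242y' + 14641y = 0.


Characteristic equation: r² + 242r + 14641 = 0, i.e. (r + 121)² = 0.
Repeated root r = -121; include an x factor for the second linearly independent solution.
General solution: y = (C₁ + C₂x)e^(-121x).


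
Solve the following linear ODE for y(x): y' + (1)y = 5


P(x) = 1, Q(x) = 5; integrating factor μ = e^(x).
(μ y)' = 5e^(x) ⇒ μ y = 5e^(x) + C.
Divide by μ: y = 5 + Ce^(-x).


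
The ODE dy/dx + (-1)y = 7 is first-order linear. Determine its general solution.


P(x) = -1 ⇒ μ = e^(-x).
(μ y)' = 7e^(-x) ⇒ μ y = -7e^(-x) + C.
Divide by μ: y = -7 + Ce^(x).


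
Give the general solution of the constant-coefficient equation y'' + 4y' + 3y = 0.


Characteristic equation: r² + 4r + 3 = 0.
Factor: (r + 3)(r + 1) = 0 ⇒ r = -3, -1 (distinct real).
General solution: y = C₁e^(-3x) + C₂e^(-x).


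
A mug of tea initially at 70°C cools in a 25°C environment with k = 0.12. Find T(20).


Newton's law: dT/dt = -k(T - T_a) has solution T(t) = T_a + (T₀ - T_a)e^(-kt).
Plug in T_a = 25, T₀ = 70, k = 0.12, t = 20: T(20) = 25 + (45)e^(-2.40) ≈ 29.1°C.


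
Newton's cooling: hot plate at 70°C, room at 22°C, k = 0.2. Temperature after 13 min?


Newton's law: dT/dt = -k(T - T_a) has solution T(t) = T_a + (T₀ - T_a)e^(-kt).
Plug in T_a = 22, T₀ = 70, k = 0.2, t = 13: T(13) = 22 + (48)e^(-2.60) ≈ 25.6°C.


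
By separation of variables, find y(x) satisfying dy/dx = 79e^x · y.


Separate variables: dy/y = 79e^x dx.
Integrate: ln|y| = 79e^x + C₀.
Exponentiate: y = Ce^(79e^x).


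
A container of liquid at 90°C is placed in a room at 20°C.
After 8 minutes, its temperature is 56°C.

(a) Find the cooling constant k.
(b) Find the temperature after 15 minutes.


Newton's law: T(t) = T_a + (T₀ - T_a)e^(-kt).
(a) Use T(8) = 56: (56 - 20)/(90 - 20) = e^(-k·8), so k = -ln(0.514)/8 ≈ 0.0831.
(b) Apply k to t = 15: T(15) = 20 + (70)e^(-1.247) ≈ 40.1°C.


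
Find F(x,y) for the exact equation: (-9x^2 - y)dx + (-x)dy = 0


Check exactness: ∂M/∂y = -1 and ∂N/∂x = -1; equal, so the equation is exact.
Integrate M with respect to x (treating y as constant): ∫M dx = -3x^3 - xy + h(y).
Differentiate w.r.t. y and set equal to N: all terms match, so h'(y) = 0 and h is a constant absorbed into C.
General solution: -3x^3 - xy = C.


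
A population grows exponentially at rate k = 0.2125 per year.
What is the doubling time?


Exponential growth: P(t) = P₀ e^(0.2125t). Set P(t)/P₀ = 2: e^(0.2125t) = 2.
Solve: t = ln(2)/0.2125 ≈ 3.26 years.


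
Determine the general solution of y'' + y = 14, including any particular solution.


Homogeneous part: r² + 1 = 0 ⇒ r = ±1i, so y_h = C₁cos(x) + C₂sin(x).
Try constant y_p = A; plug in: 1A = 14 ⇒ A = 14.
General solution: y = C₁cos(x) + C₂sin(x) + 14.


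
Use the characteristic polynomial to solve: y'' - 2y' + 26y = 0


Characteristic equation: r² - 2r + 26 = 0.
Discriminant is negative; roots r = 1 ± 5i (complex conjugate pair).
General solution uses e^(α x)(C₁ cos(β x) + C₂ sin(β x)): y = e^(x)(C₁cos(5x) + C₂sin(5x)).


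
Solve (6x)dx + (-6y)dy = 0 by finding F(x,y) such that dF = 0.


Check exactness: ∂M/∂y = 0 and ∂N/∂x = 0; equal, so the equation is exact.
Integrate M with respect to x (treating y as constant): ∫M dx = 3x^2 + h(y).
Differentiate w.r.t. y and set equal to N: the x-dependent terms already match, leaving h'(y) = -6y. Integrate: h(y) = -3y^2.
So F(x,y) = -3y^2 + 3x^2.
General solution: -3y^2 + 3x^2 = C.


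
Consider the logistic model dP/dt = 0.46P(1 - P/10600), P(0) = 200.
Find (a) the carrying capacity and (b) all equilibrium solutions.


Logistic ODE dP/dt = 0.46P(1 - P/10600) has equilibria where dP/dt = 0, i.e. P = 0 or P = 10600.
The coefficient (1 - P/K) = 0 when P = K, identifying K = 10600 as the carrying capacity.
(a) K = 10600; (b) equilibria P = 0 and P = 10600.


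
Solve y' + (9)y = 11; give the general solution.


P(x) = 9, Q(x) = 11; integrating factor μ = e^(9x).
(μ y)' = 11e^(9x) ⇒ μ y = (11/9)e^(9x) + C.
Divide by μ: y = 11/9 + Ce^(-9x).


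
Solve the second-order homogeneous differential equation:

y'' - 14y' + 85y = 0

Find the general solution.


Characteristic equation: r² - 14r + 85 = 0.
Discriminant is negative; roots r = 7 ± 6i (complex conjugate pair).
General solution uses e^(α x)(C₁ cos(β x) + C₂ sin(β x)): y = e^(7x)(C₁cos(6x) + C₂sin(6x)).


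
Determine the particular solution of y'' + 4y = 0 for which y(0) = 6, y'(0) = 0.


Characteristic roots of r² + 4 = 0 are ±2i, so y = C₁cos(2x) + C₂sin(2x).
Apply y(0) = 6: C₁ = 6. Differentiate and apply y'(0) = 0: 2·C₂ = 0, so C₂ = 0.
Particular solution: y = 6cos(2x).


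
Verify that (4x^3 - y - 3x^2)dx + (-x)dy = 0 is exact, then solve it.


Check exactness: ∂M/∂y = -1 and ∂N/∂x = -1; equal, so the equation is exact.
Integrate M with respect to x (treating y as constant): ∫M dx = x^4 - xy - x^3 + h(y).
Differentiate w.r.t. y and set equal to N: all terms match, so h'(y) = 0 and h is a constant absorbed into C.
General solution: x^4 - xy - x^3 = C.


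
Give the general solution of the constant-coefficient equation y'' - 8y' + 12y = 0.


Characteristic equation: r² - 8r + 12 = 0.
Factor: (r - 2)(r - 6) = 0 ⇒ r = 2, 6 (distinct real).
General solution: y = C₁e^(2x) + C₂e^(6x).


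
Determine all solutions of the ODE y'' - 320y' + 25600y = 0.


Characteristic equation: r² - 320r + 25600 = 0, i.e. (r - 160)² = 0.
Repeated root r = 160; include an x factor for the second linearly independent solution.
General solution: y = (C₁ + C₂x)e^(160x).


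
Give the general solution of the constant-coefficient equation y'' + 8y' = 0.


Characteristic equation: r² + 8r = 0.
Factor: (r - 0)(r + 8) = 0 ⇒ r = 0, -8 (distinct real).
General solution: y = C₁ + C₂e^(-8x).


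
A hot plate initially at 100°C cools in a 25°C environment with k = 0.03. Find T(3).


Newton's law: dT/dt = -k(T - T_a) has solution T(t) = T_a + (T₀ - T_a)e^(-kt).
Plug in T_a = 25, T₀ = 100, k = 0.03, t = 3: T(3) = 25 + (75)e^(-0.09) ≈ 93.5°C.


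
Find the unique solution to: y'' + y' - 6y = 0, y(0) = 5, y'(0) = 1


Characteristic roots of r² + r - 6 = 0 are -3, 2.
General solution y = c₁ e^(-3x) + c₂ e^(2x).
Apply y(0) = 5: c₁ + c₂ = 5. Apply y'(0) = 1: -3 c₁ + 2 c₂ = 1.
Solve: c₁ = 9/5, c₂ = 16/5.
Particular solution: y = (9/5)e^(-3x) + (16/5)e^(2x).


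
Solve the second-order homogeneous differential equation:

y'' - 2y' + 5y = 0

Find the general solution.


Characteristic equation: r² - 2r + 5 = 0.
Discriminant is negative; roots r = 1 ± 2i (complex conjugate pair).
General solution uses e^(α x)(C₁ cos(β x) + C₂ sin(β x)): y = e^(x)(C₁cos(2x) + C₂sin(2x)).


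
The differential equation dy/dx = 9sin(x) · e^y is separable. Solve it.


Separate: e^(-y) dy = 9sin(x) dx.
Integrate: -e^(-y) = -9cos(x) + C₀.
Rearrange: e^(-y) = 9cos(x) + C.


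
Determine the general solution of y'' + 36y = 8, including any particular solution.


Homogeneous part: r² + 36 = 0 ⇒ r = ±6i, so y_h = C₁cos(6x) + C₂sin(6x).
Try constant y_p = A; plug in: 36A = 8 ⇒ A = 2/9.
General solution: y = C₁cos(6x) + C₂sin(6x) + 2/9.


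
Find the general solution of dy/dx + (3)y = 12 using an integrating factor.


P(x) = 3, Q(x) = 12; integrating factor μ = e^(3x).
(μ y)' = 12e^(3x) ⇒ μ y = 4e^(3x) + C.
Divide by μ: y = 4 + Ce^(-3x).


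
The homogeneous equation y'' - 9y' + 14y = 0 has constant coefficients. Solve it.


Characteristic equation: r² - 9r + 14 = 0.
Factor: (r - 2)(r - 7) = 0 ⇒ r = 2, 7 (distinct real).
General solution: y = C₁e^(2x) + C₂e^(7x).


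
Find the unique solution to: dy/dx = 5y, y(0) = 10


General solution of y' = 5y is y = Ce^(5x).
Apply y(0) = 10: C = 10.
Particular solution: y = 10e^(5x).


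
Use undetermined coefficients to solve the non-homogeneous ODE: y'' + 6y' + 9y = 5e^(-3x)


Characteristic polynomial (r + 3)² = 0; repeated root r = -3.
y_h = (C₁ + C₂x)e^(-3x). Forcing matches the repeated root (resonance), so try y_p = Ax² e^(-3x).
Substitute and solve for A: 2A = 5, so A = 5/2.
General solution: y = (C₁ + C₂x + (5/2)x²)e^(-3x).


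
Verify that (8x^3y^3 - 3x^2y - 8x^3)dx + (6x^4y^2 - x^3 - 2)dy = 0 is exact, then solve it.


Check exactness: ∂M/∂y = 24x^3y^2 - 3x^2 and ∂N/∂x = 24x^3y^2 - 3x^2; equal, so the equation is exact.
Integrate M with respect to x (treating y as constant): ∫M dx = 2x^4y^3 - x^3y - 2x^4 + h(y).
Differentiate w.r.t. y and set equal to N: the x-dependent terms already match, leaving h'(y) = -2. Integrate: h(y) = -2y.
So F(x,y) = 2x^4y^3 - x^3y - 2y - 2x^4.
General solution: 2x^4y^3 - x^3y - 2y - 2x^4 = C.


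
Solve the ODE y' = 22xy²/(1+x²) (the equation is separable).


Separate: dy/y² = 22x/(1+x²) dx.
Integrate LHS: ∫ dy/y² = -1/y.
Integrate RHS via u = 1+x²: 11ln(1+x²) + C.
Result: -1/y = 11ln(1+x²) + C.


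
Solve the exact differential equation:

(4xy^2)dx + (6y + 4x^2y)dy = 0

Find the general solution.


Check exactness: ∂M/∂y = 8xy and ∂N/∂x = 8xy; equal, so the equation is exact.
Integrate M with respect to x (treating y as constant): ∫M dx = 2x^2y^2 + h(y).
Differentiate w.r.t. y and set equal to N: the x-dependent terms already match, leaving h'(y) = 6y. Integrate: h(y) = 3y^2.
So F(x,y) = 3y^2 + 2x^2y^2.
General solution: 3y^2 + 2x^2y^2 = C.


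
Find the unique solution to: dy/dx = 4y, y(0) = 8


General solution of y' = 4y is y = Ce^(4x).
Apply y(0) = 8: C = 8.
Particular solution: y = 8e^(4x).


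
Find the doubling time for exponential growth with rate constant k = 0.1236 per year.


Exponential growth: P(t) = P₀ e^(0.1236t). Set P(t)/P₀ = 2: e^(0.1236t) = 2.
Solve: t = ln(2)/0.1236 ≈ 5.61 years.


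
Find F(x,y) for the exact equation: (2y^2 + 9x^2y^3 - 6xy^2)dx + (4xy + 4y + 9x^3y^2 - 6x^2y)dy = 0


Check exactness: ∂M/∂y = 4y + 27x^2y^2 - 12xy and ∂N/∂x = 4y + 27x^2y^2 - 12xy; equal, so the equation is exact.
Integrate M with respect to x (treating y as constant): ∫M dx = 2xy^2 + 3x^3y^3 - 3x^2y^2 + h(y).
Differentiate w.r.t. y and set equal to N: the x-dependent terms already match, leaving h'(y) = 4y. Integrate: h(y) = 2y^2.
So F(x,y) = 2xy^2 + 2y^2 + 3x^3y^3 - 3x^2y^2.
General solution: 2xy^2 + 2y^2 + 3x^3y^3 - 3x^2y^2 = C.


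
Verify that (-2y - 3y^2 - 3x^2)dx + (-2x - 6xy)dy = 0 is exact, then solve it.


Check exactness: ∂M/∂y = -2 - 6y and ∂N/∂x = -2 - 6y; equal, so the equation is exact.
Integrate M with respect to x (treating y as constant): ∫M dx = -2xy - 3xy^2 - x^3 + h(y).
Differentiate w.r.t. y and set equal to N: all terms match, so h'(y) = 0 and h is a constant absorbed into C.
General solution: -2xy - 3xy^2 - x^3 = C.


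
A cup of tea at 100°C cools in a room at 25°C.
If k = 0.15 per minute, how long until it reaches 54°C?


From T(t) = T_a + (T₀ - T_a)e^(-kt), set T(t) = 54:
(54 - 25) / (100 - 25) = e^(-0.15t), so t = -ln(0.387)/0.15 ≈ 6.3 minutes.


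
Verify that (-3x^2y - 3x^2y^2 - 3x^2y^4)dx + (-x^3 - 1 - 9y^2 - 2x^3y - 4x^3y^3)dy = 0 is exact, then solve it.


Check exactness: ∂M/∂y = -3x^2 - 6x^2y - 12x^2y^3 and ∂N/∂x = -3x^2 - 6x^2y - 12x^2y^3; equal, so the equation is exact.
Integrate M with respect to x (treating y as constant): ∫M dx = -x^3y - x^3y^2 - x^3y^4 + h(y).
Differentiate w.r.t. y and set equal to N: the x-dependent terms already match, leaving h'(y) = -1 - 9y^2. Integrate: h(y) = -y - 3y^3.
So F(x,y) = -x^3y - y - 3y^3 - x^3y^2 - x^3y^4.
General solution: -x^3y - y - 3y^3 - x^3y^2 - x^3y^4 = C.


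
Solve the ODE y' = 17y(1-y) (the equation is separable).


Separate: dy/[y(1-y)] = 17 dx.
Partial fractions: 1/[y(1-y)] = 1/y + 1/(1-y).
Integrate: ln|y/(1-y)| = 17x + C₀.
Solve for y: y = 1/(1 + Ce^(-17x)).


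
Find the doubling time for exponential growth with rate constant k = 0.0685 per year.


Exponential growth: P(t) = P₀ e^(0.0685t). Set P(t)/P₀ = 2: e^(0.0685t) = 2.
Solve: t = ln(2)/0.0685 ≈ 10.12 years.


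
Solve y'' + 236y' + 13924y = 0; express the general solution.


Characteristic equation: r² + 236r + 13924 = 0, i.e. (r + 118)² = 0.
Repeated root r = -118; include an x factor for the second linearly independent solution.
General solution: y = (C₁ + C₂x)e^(-118x).


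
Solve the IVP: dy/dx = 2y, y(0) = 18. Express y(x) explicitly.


General solution of y' = 2y is y = Ce^(2x).
Apply y(0) = 18: C = 18.
Particular solution: y = 18e^(2x).


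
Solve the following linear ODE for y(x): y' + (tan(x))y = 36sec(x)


P(x) = tan(x) ⇒ μ = e^(∫tan(x)dx) = sec(x).
(sec(x) y)' = 36sec²(x) ⇒ sec(x) y = 36tan(x) + C.
Multiply by cos(x): y = 36sin(x) + C·cos(x).


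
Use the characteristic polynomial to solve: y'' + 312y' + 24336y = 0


Characteristic equation: r² + 312r + 24336 = 0, i.e. (r + 156)² = 0.
Repeated root r = -156; include an x factor for the second linearly independent solution.
General solution: y = (C₁ + C₂x)e^(-156x).


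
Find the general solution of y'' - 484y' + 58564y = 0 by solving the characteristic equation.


Characteristic equation: r² - 484r + 58564 = 0, i.e. (r - 242)² = 0.
Repeated root r = 242; include an x factor for the second linearly independent solution.
General solution: y = (C₁ + C₂x)e^(242x).


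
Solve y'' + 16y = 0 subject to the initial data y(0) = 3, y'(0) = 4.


Characteristic roots of r² + 16 = 0 are ±4i, so y = C₁cos(4x) + C₂sin(4x).
Apply y(0) = 3: C₁ = 3. Differentiate and apply y'(0) = 4: 4·C₂ = 4, so C₂ = 1.
Particular solution: y = 3cos(4x) + sin(4x).


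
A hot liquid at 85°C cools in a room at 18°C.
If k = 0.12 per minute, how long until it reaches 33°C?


From T(t) = T_a + (T₀ - T_a)e^(-kt), set T(t) = 33:
(33 - 18) / (85 - 18) = e^(-0.12t), so t = -ln(0.224)/0.12 ≈ 12.5 minutes.


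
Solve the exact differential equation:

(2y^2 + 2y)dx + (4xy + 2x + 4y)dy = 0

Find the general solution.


Check exactness: ∂M/∂y = 4y + 2 and ∂N/∂x = 4y + 2; equal, so the equation is exact.
Integrate M with respect to x (treating y as constant): ∫M dx = 2xy^2 + 2xy + h(y).
Differentiate w.r.t. y and set equal to N: the x-dependent terms already match, leaving h'(y) = 4y. Integrate: h(y) = 2y^2.
So F(x,y) = 2xy^2 + 2xy + 2y^2.
General solution: 2xy^2 + 2xy + 2y^2 = C.


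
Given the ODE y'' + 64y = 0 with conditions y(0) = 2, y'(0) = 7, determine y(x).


Characteristic roots of r² + 64 = 0 are ±8i, so y = C₁cos(8x) + C₂sin(8x).
Apply y(0) = 2: C₁ = 2. Differentiate and apply y'(0) = 7: 8·C₂ = 7, so C₂ = 7/8.
Particular solution: y = 2cos(8x) + (7/8)sin(8x).


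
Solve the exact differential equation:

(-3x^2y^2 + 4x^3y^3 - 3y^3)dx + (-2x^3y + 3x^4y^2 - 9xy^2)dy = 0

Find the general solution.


Check exactness: ∂M/∂y = -6x^2y + 12x^3y^2 - 9y^2 and ∂N/∂x = -6x^2y + 12x^3y^2 - 9y^2; equal, so the equation is exact.
Integrate M with respect to x (treating y as constant): ∫M dx = -x^3y^2 + x^4y^3 - 3xy^3 + h(y).
Differentiate w.r.t. y and set equal to N: all terms match, so h'(y) = 0 and h is a constant absorbed into C.
General solution: -x^3y^2 + x^4y^3 - 3xy^3 = C.


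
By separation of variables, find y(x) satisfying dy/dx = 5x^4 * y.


Separate variables: dy/y = 5x^4 dx.
Integrate: ln|y| = x^5 + C₀.
Exponentiate: y = Ce^(x^5).


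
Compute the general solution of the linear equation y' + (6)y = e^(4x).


P(x) = 6 ⇒ μ = e^(6x).
(μ y)' = e^(10x) ⇒ μ y = e^(10x)/10 + C.
Divide by μ: y = (1/10)e^(4x) + Ce^(-6x).


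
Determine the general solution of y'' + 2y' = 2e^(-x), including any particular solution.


Characteristic roots of r² + 2r = 0 are -2, 0.
y_h = C₁e^(-2x) + C₂.
Forcing exponent -1 is not a characteristic root; try y_p = Ae^(-x).
Substitute: A·(1 + (2)·-1 + (0)) = A·-1 = 2, so A = -2.
General solution: y = C₁e^(-2x) + C₂ - 2e^(-x).


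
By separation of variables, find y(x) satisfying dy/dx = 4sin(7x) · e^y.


Separate: e^(-y) dy = 4sin(7x) dx.
Integrate: -e^(-y) = -(4/7)cos(7x) + C₀.
Rearrange: e^(-y) = (4/7)cos(7x) + C.


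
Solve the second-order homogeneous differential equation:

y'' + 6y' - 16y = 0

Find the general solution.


Characteristic equation: r² + 6r - 16 = 0.
Factor: (r - 2)(r + 8) = 0 ⇒ r = 2, -8 (distinct real).
General solution: y = C₁e^(2x) + C₂e^(-8x).


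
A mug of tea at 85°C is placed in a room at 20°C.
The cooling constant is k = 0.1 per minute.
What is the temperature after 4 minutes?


Newton's law: dT/dt = -k(T - T_a) has solution T(t) = T_a + (T₀ - T_a)e^(-kt).
Plug in T_a = 20, T₀ = 85, k = 0.1, t = 4: T(4) = 20 + (65)e^(-0.40) ≈ 63.6°C.


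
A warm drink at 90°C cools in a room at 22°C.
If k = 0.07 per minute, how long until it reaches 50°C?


From T(t) = T_a + (T₀ - T_a)e^(-kt), set T(t) = 50:
(50 - 22) / (90 - 22) = e^(-0.07t), so t = -ln(0.412)/0.07 ≈ 12.7 minutes.


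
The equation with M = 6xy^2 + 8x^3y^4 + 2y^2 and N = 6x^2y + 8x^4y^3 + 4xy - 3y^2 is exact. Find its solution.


Check exactness: ∂M/∂y = 12xy + 32x^3y^3 + 4y and ∂N/∂x = 12xy + 32x^3y^3 + 4y; equal, so the equation is exact.
Integrate M with respect to x (treating y as constant): ∫M dx = 3x^2y^2 + 2x^4y^4 + 2xy^2 + h(y).
Differentiate w.r.t. y and set equal to N: the x-dependent terms already match, leaving h'(y) = -3y^2. Integrate: h(y) = -y^3.
So F(x,y) = 3x^2y^2 + 2x^4y^4 + 2xy^2 - y^3.
General solution: 3x^2y^2 + 2x^4y^4 + 2xy^2 - y^3 = C.


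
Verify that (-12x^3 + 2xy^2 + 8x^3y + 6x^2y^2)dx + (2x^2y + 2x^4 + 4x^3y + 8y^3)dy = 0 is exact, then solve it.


Check exactness: ∂M/∂y = 4xy + 8x^3 + 12x^2y and ∂N/∂x = 4xy + 8x^3 + 12x^2y; equal, so the equation is exact.
Integrate M with respect to x (treating y as constant): ∫M dx = -3x^4 + x^2y^2 + 2x^4y + 2x^3y^2 + h(y).
Differentiate w.r.t. y and set equal to N: the x-dependent terms already match, leaving h'(y) = 8y^3. Integrate: h(y) = 2y^4.
So F(x,y) = -3x^4 + x^2y^2 + 2x^4y + 2x^3y^2 + 2y^4.
General solution: -3x^4 + x^2y^2 + 2x^4y + 2x^3y^2 + 2y^4 = C.


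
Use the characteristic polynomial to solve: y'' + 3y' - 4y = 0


Characteristic equation: r² + 3r - 4 = 0.
Factor: (r + 4)(r - 1) = 0 ⇒ r = -4, 1 (distinct real).
General solution: y = C₁e^(-4x) + C₂e^(x).


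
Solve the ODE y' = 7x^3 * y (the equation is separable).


Separate variables: dy/y = 7x^3 dx.
Integrate: ln|y| = (7/4)x^4 + C₀.
Exponentiate: y = Ce^((7/4)x^4).


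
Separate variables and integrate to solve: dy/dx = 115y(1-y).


Separate: dy/[y(1-y)] = 115 dx.
Partial fractions: 1/[y(1-y)] = 1/y + 1/(1-y).
Integrate: ln|y/(1-y)| = 115x + C₀.
Solve for y: y = 1/(1 + Ce^(-115x)).


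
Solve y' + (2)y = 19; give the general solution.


P(x) = 2, Q(x) = 19; integrating factor μ = e^(2x).
(μ y)' = 19e^(2x) ⇒ μ y = (19/2)e^(2x) + C.
Divide by μ: y = 19/2 + Ce^(-2x).


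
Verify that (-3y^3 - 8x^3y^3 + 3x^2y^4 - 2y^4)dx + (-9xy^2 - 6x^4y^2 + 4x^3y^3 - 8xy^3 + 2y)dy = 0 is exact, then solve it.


Check exactness: ∂M/∂y = -9y^2 - 24x^3y^2 + 12x^2y^3 - 8y^3 and ∂N/∂x = -9y^2 - 24x^3y^2 + 12x^2y^3 - 8y^3; equal, so the equation is exact.
Integrate M with respect to x (treating y as constant): ∫M dx = -3xy^3 - 2x^4y^3 + x^3y^4 - 2xy^4 + h(y).
Differentiate w.r.t. y and set equal to N: the x-dependent terms already match, leaving h'(y) = 2y. Integrate: h(y) = y^2.
So F(x,y) = -3xy^3 - 2x^4y^3 + x^3y^4 - 2xy^4 + y^2.
General solution: -3xy^3 - 2x^4y^3 + x^3y^4 - 2xy^4 + y^2 = C.


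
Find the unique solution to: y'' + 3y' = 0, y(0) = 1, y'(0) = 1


Characteristic roots of r² + 3r = 0 are 0, -3.
General solution y = c₁ + c₂ e^(-3x).
Apply y(0) = 1: c₁ + c₂ = 1. Apply y'(0) = 1: 0 c₁ - 3 c₂ = 1.
Solve: c₁ = 4/3, c₂ = -1/3.
Particular solution: y = 4/3 - (1/3)e^(-3x).


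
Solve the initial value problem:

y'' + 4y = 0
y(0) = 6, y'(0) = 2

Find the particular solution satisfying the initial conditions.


Characteristic roots of r² + 4 = 0 are ±2i, so y = C₁cos(2x) + C₂sin(2x).
Apply y(0) = 6: C₁ = 6. Differentiate and apply y'(0) = 2: 2·C₂ = 2, so C₂ = 1.
Particular solution: y = 6cos(2x) + sin(2x).


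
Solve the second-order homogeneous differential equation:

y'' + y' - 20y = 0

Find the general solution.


Characteristic equation: r² + r - 20 = 0.
Factor: (r + 5)(r - 4) = 0 ⇒ r = -5, 4 (distinct real).
General solution: y = C₁e^(-5x) + C₂e^(4x).


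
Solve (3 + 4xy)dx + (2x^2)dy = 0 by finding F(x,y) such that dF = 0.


Check exactness: ∂M/∂y = 4x and ∂N/∂x = 4x; equal, so the equation is exact.
Integrate M with respect to x (treating y as constant): ∫M dx = 3x + 2x^2y + h(y).
Differentiate w.r.t. y and set equal to N: all terms match, so h'(y) = 0 and h is a constant absorbed into C.
General solution: 3x + 2x^2y = C.


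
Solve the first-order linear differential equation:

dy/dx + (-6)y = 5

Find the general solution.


P(x) = -6 ⇒ μ = e^(-6x).
(μ y)' = 5e^(-6x) ⇒ μ y = -(5/6)e^(-6x) + C.
Divide by μ: y = -5/6 + Ce^(6x).


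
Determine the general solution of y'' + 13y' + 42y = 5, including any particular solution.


Characteristic roots of r² + 13r + 42 = 0 are -7, -6.
y_h = C₁e^(-7x) + C₂e^(-6x).
Constant forcing; try y_p = A. Then 42A = 5 ⇒ A = 5/42.
General solution: y = C₁e^(-7x) + C₂e^(-6x) + 5/42.


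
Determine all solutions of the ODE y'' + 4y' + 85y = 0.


Characteristic equation: r² + 4r + 85 = 0.
Discriminant is negative; roots r = -2 ± 9i (complex conjugate pair).
General solution uses e^(α x)(C₁ cos(β x) + C₂ sin(β x)): y = e^(-2x)(C₁cos(9x) + C₂sin(9x)).


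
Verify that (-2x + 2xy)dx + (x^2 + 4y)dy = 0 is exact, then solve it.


Check exactness: ∂M/∂y = 2x and ∂N/∂x = 2x; equal, so the equation is exact.
Integrate M with respect to x (treating y as constant): ∫M dx = -x^2 + x^2y + h(y).
Differentiate w.r.t. y and set equal to N: the x-dependent terms already match, leaving h'(y) = 4y. Integrate: h(y) = 2y^2.
So F(x,y) = -x^2 + x^2y + 2y^2.
General solution: -x^2 + x^2y + 2y^2 = C.


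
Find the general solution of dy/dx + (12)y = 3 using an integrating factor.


P(x) = 12, Q(x) = 3; integrating factor μ = e^(12x).
(μ y)' = 3e^(12x) ⇒ μ y = (1/4)e^(12x) + C.
Divide by μ: y = 1/4 + Ce^(-12x).


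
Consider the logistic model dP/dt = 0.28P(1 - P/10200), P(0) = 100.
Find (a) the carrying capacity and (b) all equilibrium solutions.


Logistic ODE dP/dt = 0.28P(1 - P/10200) has equilibria where dP/dt = 0, i.e. P = 0 or P = 10200.
The coefficient (1 - P/K) = 0 when P = K, identifying K = 10200 as the carrying capacity.
(a) K = 10200; (b) equilibria P = 0 and P = 10200.


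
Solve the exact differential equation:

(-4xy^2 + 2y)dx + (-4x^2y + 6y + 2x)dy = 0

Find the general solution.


Check exactness: ∂M/∂y = -8xy + 2 and ∂N/∂x = -8xy + 2; equal, so the equation is exact.
Integrate M with respect to x (treating y as constant): ∫M dx = -2x^2y^2 + 2xy + h(y).
Differentiate w.r.t. y and set equal to N: the x-dependent terms already match, leaving h'(y) = 6y. Integrate: h(y) = 3y^2.
So F(x,y) = -2x^2y^2 + 3y^2 + 2xy.
General solution: -2x^2y^2 + 3y^2 + 2xy = C.


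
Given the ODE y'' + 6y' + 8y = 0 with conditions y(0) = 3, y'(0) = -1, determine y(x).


Characteristic roots of r² + 6r + 8 = 0 are -4, -2.
General solution y = c₁ e^(-4x) + c₂ e^(-2x).
Apply y(0) = 3: c₁ + c₂ = 3. Apply y'(0) = -1: -4 c₁ - 2 c₂ = -1.
Solve: c₁ = -5/2, c₂ = 11/2.
Particular solution: y = -(5/2)e^(-4x) + (11/2)e^(-2x).


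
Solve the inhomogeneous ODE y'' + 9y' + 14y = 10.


Characteristic roots of r² + 9r + 14 = 0 are -2, -7.
y_h = C₁e^(-2x) + C₂e^(-7x).
Constant forcing; try y_p = A. Then 14A = 10 ⇒ A = 5/7.
General solution: y = C₁e^(-2x) + C₂e^(-7x) + 5/7.


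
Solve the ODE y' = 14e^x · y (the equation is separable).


Separate variables: dy/y = 14e^x dx.
Integrate: ln|y| = 14e^x + C₀.
Exponentiate: y = Ce^(14e^x).


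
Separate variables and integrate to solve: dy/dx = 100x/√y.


Separate: √y dy = 100x dx.
Integrate: (2/3)y^(3/2) = 50x² + C.


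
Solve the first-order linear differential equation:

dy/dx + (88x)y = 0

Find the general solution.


P(x) = 88x ⇒ μ = e^(44x²).
Q(x) = 0 so μ y is constant: y = Ce^(-44x²).


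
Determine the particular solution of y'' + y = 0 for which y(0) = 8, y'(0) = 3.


Characteristic roots of r² + 1 = 0 are ±1i, so y = C₁cos(x) + C₂sin(x).
Apply y(0) = 8: C₁ = 8. Differentiate and apply y'(0) = 3: 1·C₂ = 3, so C₂ = 3.
Particular solution: y = 8cos(x) + 3sin(x).


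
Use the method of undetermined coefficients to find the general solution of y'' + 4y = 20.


Homogeneous part: r² + 4 = 0 ⇒ r = ±2i, so y_h = C₁cos(2x) + C₂sin(2x).
Try constant y_p = A; plug in: 4A = 20 ⇒ A = 5.
General solution: y = C₁cos(2x) + C₂sin(2x) + 5.


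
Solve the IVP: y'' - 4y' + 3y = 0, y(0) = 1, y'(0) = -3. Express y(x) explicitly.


Characteristic roots of r² - 4r + 3 = 0 are 3, 1.
General solution y = c₁ e^(3x) + c₂ e^(x).
Apply y(0) = 1: c₁ + c₂ = 1. Apply y'(0) = -3: 3 c₁ + 1 c₂ = -3.
Solve: c₁ = -2, c₂ = 3.
Particular solution: y = -2e^(3x) + 3e^(x).


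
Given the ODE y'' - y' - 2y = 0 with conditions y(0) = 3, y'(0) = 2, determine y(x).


Characteristic roots of r² - r - 2 = 0 are 2, -1.
General solution y = c₁ e^(2x) + c₂ e^(-x).
Apply y(0) = 3: c₁ + c₂ = 3. Apply y'(0) = 2: 2 c₁ - 1 c₂ = 2.
Solve: c₁ = 5/3, c₂ = 4/3.
Particular solution: y = (5/3)e^(2x) + (4/3)e^(-x).


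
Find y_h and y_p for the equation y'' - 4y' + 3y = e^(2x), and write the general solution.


Characteristic roots of r² - 4r + 3 = 0 are 1, 3.
y_h = C₁e^(x) + C₂e^(3x).
Forcing exponent 2 is not a characteristic root; try y_p = Ae^(2x).
Substitute: A·(4 + (-4)·2 + (3)) = A·-1 = 1, so A = -1.
General solution: y = C₁e^(x) + C₂e^(3x) - e^(2x).


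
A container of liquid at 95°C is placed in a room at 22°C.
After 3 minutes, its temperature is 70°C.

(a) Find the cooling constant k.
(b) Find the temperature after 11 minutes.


Newton's law: T(t) = T_a + (T₀ - T_a)e^(-kt).
(a) Use T(3) = 70: (70 - 22)/(95 - 22) = e^(-k·3), so k = -ln(0.658)/3 ≈ 0.1398.
(b) Apply k to t = 11: T(11) = 22 + (73)e^(-1.537) ≈ 37.7°C.


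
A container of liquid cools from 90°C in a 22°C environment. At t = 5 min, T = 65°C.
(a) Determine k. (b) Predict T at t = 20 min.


Newton's law: T(t) = T_a + (T₀ - T_a)e^(-kt).
(a) Use T(5) = 65: (65 - 22)/(90 - 22) = e^(-k·5), so k = -ln(0.632)/5 ≈ 0.0917.
(b) Apply k to t = 20: T(20) = 22 + (68)e^(-1.833) ≈ 32.9°C.


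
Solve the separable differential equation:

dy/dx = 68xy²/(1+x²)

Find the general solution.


Separate: dy/y² = 68x/(1+x²) dx.
Integrate LHS: ∫ dy/y² = -1/y.
Integrate RHS via u = 1+x²: 34ln(1+x²) + C.
Result: -1/y = 34ln(1+x²) + C.


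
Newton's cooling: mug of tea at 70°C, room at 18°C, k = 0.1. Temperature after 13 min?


Newton's law: dT/dt = -k(T - T_a) has solution T(t) = T_a + (T₀ - T_a)e^(-kt).
Plug in T_a = 18, T₀ = 70, k = 0.1, t = 13: T(13) = 18 + (52)e^(-1.30) ≈ 32.2°C.


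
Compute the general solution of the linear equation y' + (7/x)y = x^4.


P(x) = 7/x ⇒ μ = x^7.
(x^7 y)' = x^7·x^4 = x^11.
Integrate: x^7 y = x^12/(12) + C.
Solve for y: y = (1/12)x^5 + C/x^7.


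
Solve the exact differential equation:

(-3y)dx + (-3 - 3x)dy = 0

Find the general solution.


Check exactness: ∂M/∂y = -3 and ∂N/∂x = -3; equal, so the equation is exact.
Integrate M with respect to x (treating y as constant): ∫M dx = -3xy + h(y).
Differentiate w.r.t. y and set equal to N: the x-dependent terms already match, leaving h'(y) = -3. Integrate: h(y) = -3y.
So F(x,y) = -3y - 3xy.
General solution: -3y - 3xy = C.


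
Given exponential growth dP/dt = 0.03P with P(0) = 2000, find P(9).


The ODE dP/dt = 0.03P has solution P(t) = P(0)e^(0.03t).
Substitute P(0) = 2000 and t = 9: P(9) = 2000 e^(0.27) ≈ 2620.


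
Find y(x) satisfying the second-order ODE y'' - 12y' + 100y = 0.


Characteristic equation: r² - 12r + 100 = 0.
Discriminant is negative; roots r = 6 ± 8i (complex conjugate pair).
General solution uses e^(α x)(C₁ cos(β x) + C₂ sin(β x)): y = e^(6x)(C₁cos(8x) + C₂sin(8x)).


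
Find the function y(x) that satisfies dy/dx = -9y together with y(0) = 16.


General solution of y' = -9y is y = Ce^(-9x).
Apply y(0) = 16: C = 16.
Particular solution: y = 16e^(-9x).


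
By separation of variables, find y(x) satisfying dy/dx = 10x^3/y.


Separate variables: y dy = 10x^3 dx.
Integrate both sides: y²/2 = (5/2)x^4 + C₀.
Multiply by 2: y² = 5x^4 + C.


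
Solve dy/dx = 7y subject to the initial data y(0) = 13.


General solution of y' = 7y is y = Ce^(7x).
Apply y(0) = 13: C = 13.
Particular solution: y = 13e^(7x).


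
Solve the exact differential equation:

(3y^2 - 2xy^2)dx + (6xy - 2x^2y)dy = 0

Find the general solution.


Check exactness: ∂M/∂y = 6y - 4xy and ∂N/∂x = 6y - 4xy; equal, so the equation is exact.
Integrate M with respect to x (treating y as constant): ∫M dx = 3xy^2 - x^2y^2 + h(y).
Differentiate w.r.t. y and set equal to N: all terms match, so h'(y) = 0 and h is a constant absorbed into C.
General solution: 3xy^2 - x^2y^2 = C.


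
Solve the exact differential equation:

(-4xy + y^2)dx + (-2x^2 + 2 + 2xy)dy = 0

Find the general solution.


Check exactness: ∂M/∂y = -4x + 2y and ∂N/∂x = -4x + 2y; equal, so the equation is exact.
Integrate M with respect to x (treating y as constant): ∫M dx = -2x^2y + xy^2 + h(y).
Differentiate w.r.t. y and set equal to N: the x-dependent terms already match, leaving h'(y) = 2. Integrate: h(y) = 2y.
So F(x,y) = -2x^2y + 2y + xy^2.
General solution: -2x^2y + 2y + xy^2 = C.


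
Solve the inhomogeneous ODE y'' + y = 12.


Homogeneous part: r² + 1 = 0 ⇒ r = ±1i, so y_h = C₁cos(x) + C₂sin(x).
Try constant y_p = A; plug in: 1A = 12 ⇒ A = 12.
General solution: y = C₁cos(x) + C₂sin(x) + 12.


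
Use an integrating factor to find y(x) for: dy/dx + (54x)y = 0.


P(x) = 54x ⇒ μ = e^(27x²).
Q(x) = 0 so μ y is constant: y = Ce^(-27x²).


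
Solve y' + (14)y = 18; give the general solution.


P(x) = 14, Q(x) = 18; integrating factor μ = e^(14x).
(μ y)' = 18e^(14x) ⇒ μ y = (9/7)e^(14x) + C.
Divide by μ: y = 9/7 + Ce^(-14x).


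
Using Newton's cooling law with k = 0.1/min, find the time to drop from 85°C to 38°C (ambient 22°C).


From T(t) = T_a + (T₀ - T_a)e^(-kt), set T(t) = 38:
(38 - 22) / (85 - 22) = e^(-0.1t), so t = -ln(0.254)/0.1 ≈ 13.7 minutes.
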